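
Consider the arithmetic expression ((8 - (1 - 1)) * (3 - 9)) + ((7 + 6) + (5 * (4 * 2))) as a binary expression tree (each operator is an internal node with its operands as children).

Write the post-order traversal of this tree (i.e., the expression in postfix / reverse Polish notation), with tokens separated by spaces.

Post-order on an expression tree gives postfix notation: for each operator, emit left operand, right operand, then the operator.

8 1 1 - - 3 9 - * 7 6 + 5 4 2 * * + +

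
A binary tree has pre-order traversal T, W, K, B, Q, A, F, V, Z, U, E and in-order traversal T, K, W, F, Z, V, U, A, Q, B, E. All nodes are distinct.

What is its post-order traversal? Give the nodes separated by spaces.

K Z U V F A Q E B W T

The first element of pre-order is the root; it splits in-order into left and right subtrees.
Root T: left subtree has 0 nodes { }, right has 10 {K, W, F, Z, V, U, A, Q, B, E}.
  Root W: left subtree has 1 node {K}, right has 8 {F, Z, V, U, A, Q, B, E}.
    Root B: left subtree has 6 nodes {F, Z, V, U, A, Q}, right has 1 {E}.
      Root Q: left subtree has 5 nodes {F, Z, V, U, A}, right has 0 { }.
        Root A: left subtree has 4 nodes {F, Z, V, U}, right has 0 { }.
          Root F: left subtree has 0 nodes { }, right has 3 {Z, V, U}.
            Root V: left subtree has 1 node {Z}, right has 1 {U}.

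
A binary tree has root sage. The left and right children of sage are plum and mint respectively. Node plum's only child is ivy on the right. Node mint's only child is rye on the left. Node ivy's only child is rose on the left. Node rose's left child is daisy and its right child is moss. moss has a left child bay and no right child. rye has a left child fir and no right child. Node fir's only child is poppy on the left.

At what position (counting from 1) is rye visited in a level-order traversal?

Level-order visits nodes level by level from the root, left to right within each level.
Level 0: sage
Level 1: plum, mint
Level 2: ivy, rye
Level 3: rose, fir
Level 4: daisy, moss, poppy
Level 5: bay
Full level-order sequence: sage, plum, mint, ivy, rye, rose, fir, daisy, moss, poppy, bay.

5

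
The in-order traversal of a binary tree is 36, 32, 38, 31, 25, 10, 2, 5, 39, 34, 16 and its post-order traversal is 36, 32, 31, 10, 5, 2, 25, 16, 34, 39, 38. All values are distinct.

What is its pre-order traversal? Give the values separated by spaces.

38 32 36 39 25 31 2 10 5 34 16

The last element of post-order is the root; it splits in-order into left and right subtrees.
Root 38: left subtree has 2 nodes {36, 32}, right has 8 {31, 25, 10, 2, 5, 39, 34, 16}.
  Root 32: left subtree has 1 node {36}, right has 0 { }.
  Root 39: left subtree has 5 nodes {31, 25, 10, 2, 5}, right has 2 {34, 16}.
    Root 25: left subtree has 1 node {31}, right has 3 {10, 2, 5}.
      Root 2: left subtree has 1 node {10}, right has 1 {5}.
    Root 34: left subtree has 0 nodes { }, right has 1 {16}.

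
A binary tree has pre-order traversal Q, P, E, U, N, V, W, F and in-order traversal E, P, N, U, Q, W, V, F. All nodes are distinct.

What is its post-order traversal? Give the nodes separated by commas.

The first element of pre-order is the root; it splits in-order into left and right subtrees.
Root Q: left subtree has 4 nodes {E, P, N, U}, right has 3 {W, V, F}.
  Root P: left subtree has 1 node {E}, right has 2 {N, U}.
    Root U: left subtree has 1 node {N}, right has 0 { }.
  Root V: left subtree has 1 node {W}, right has 1 {F}.

E, N, U, P, W, F, V, Q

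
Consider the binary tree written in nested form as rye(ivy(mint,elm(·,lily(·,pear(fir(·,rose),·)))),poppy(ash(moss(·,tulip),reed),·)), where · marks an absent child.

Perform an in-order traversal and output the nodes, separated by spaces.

mint ivy elm lily fir rose pear rye moss tulip ash reed poppy

In-order visits the left subtree, then the node, then the right subtree.
At rye: go left to ivy.
  At ivy: go left to mint.
    mint is a leaf — visit mint.
  Visit ivy.
  At ivy: go right to elm.
    At elm: no left child.
    Visit elm.
    At elm: go right to lily.
      At lily: no left child.
      Visit lily.
      At lily: go right to pear.
        At pear: go left to fir.
          At fir: no left child.
          Visit fir.
          At fir: go right to rose.
            rose is a leaf — visit rose.
        Visit pear.
        At pear: no right child.
Visit rye.
At rye: go right to poppy.
  At poppy: go left to ash.
    At ash: go left to moss.
      At moss: no left child.
      Visit moss.
      At moss: go right to tulip.
        tulip is a leaf — visit tulip.
    Visit ash.
    At ash: go right to reed.
      reed is a leaf — visit reed.
  Visit poppy.
  At poppy: no right child.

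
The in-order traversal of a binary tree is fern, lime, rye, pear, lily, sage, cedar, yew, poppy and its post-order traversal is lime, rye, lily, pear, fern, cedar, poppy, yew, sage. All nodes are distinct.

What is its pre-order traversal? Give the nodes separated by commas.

sage, fern, pear, rye, lime, lily, yew, cedar, poppy

The last element of post-order is the root; it splits in-order into left and right subtrees.
Root sage: left subtree has 5 nodes {fern, lime, rye, pear, lily}, right has 3 {cedar, yew, poppy}.
  Root fern: left subtree has 0 nodes { }, right has 4 {lime, rye, pear, lily}.
    Root pear: left subtree has 2 nodes {lime, rye}, right has 1 {lily}.
      Root rye: left subtree has 1 node {lime}, right has 0 { }.
  Root yew: left subtree has 1 node {cedar}, right has 1 {poppy}.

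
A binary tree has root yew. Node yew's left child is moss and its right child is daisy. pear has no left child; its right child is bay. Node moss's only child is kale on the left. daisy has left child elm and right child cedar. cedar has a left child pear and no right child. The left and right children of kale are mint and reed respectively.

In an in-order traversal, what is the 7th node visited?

daisy

In-order visits the left subtree, then the node, then the right subtree.
At yew: go left to moss.
  At moss: go left to kale.
    At kale: go left to mint.
      mint is a leaf — visit mint.
    Visit kale.
    At kale: go right to reed.
      reed is a leaf — visit reed.
  Visit moss.
  At moss: no right child.
Visit yew.
At yew: go right to daisy.
  At daisy: go left to elm.
    elm is a leaf — visit elm.
  Visit daisy.
  At daisy: go right to cedar.
    At cedar: go left to pear.
      At pear: no left child.
      Visit pear.
      At pear: go right to bay.
        bay is a leaf — visit bay.
    Visit cedar.
    At cedar: no right child.
Full in-order sequence: mint, kale, reed, moss, yew, elm, daisy, pear, bay, cedar.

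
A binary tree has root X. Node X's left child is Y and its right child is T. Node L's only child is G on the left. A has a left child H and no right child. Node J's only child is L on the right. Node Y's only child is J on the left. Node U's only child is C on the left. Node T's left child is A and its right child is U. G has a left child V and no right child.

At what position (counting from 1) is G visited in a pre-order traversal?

Pre-order visits the node, then its left subtree, then its right subtree.
Visit X.
At X: go left to Y.
  Visit Y.
  At Y: go left to J.
    Visit J.
    At J: no left child.
    At J: go right to L.
      Visit L.
      At L: go left to G.
        Visit G.
        At G: go left to V.
          V is a leaf — visit V.
        At G: no right child.
      At L: no right child.
  At Y: no right child.
At X: go right to T.
  Visit T.
  At T: go left to A.
    Visit A.
    At A: go left to H.
      H is a leaf — visit H.
    At A: no right child.
  At T: go right to U.
    Visit U.
    At U: go left to C.
      C is a leaf — visit C.
    At U: no right child.
Full pre-order sequence: X, Y, J, L, G, V, T, A, H, U, C.

5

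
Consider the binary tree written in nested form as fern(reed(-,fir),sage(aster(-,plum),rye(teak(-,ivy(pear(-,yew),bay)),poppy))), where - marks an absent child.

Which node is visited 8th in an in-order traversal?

In-order visits the left subtree, then the node, then the right subtree.
At fern: go left to reed.
  At reed: no left child.
  Visit reed.
  At reed: go right to fir.
    fir is a leaf — visit fir.
Visit fern.
At fern: go right to sage.
  At sage: go left to aster.
    At aster: no left child.
    Visit aster.
    At aster: go right to plum.
      plum is a leaf — visit plum.
  Visit sage.
  At sage: go right to rye.
    At rye: go left to teak.
      At teak: no left child.
      Visit teak.
      At teak: go right to ivy.
        At ivy: go left to pear.
          At pear: no left child.
          Visit pear.
          At pear: go right to yew.
            yew is a leaf — visit yew.
        Visit ivy.
        At ivy: go right to bay.
          bay is a leaf — visit bay.
    Visit rye.
    At rye: go right to poppy.
      poppy is a leaf — visit poppy.
Full in-order sequence: reed, fir, fern, aster, plum, sage, teak, pear, yew, ivy, bay, rye, poppy.

pear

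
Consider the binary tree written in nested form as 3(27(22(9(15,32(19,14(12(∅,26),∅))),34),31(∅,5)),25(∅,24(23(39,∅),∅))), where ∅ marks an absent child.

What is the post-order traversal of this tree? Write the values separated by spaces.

15 19 26 12 14 32 9 34 22 5 31 27 39 23 24 25 3

Post-order visits the left subtree, then the right subtree, then the node.
At 3: go left to 27.
  At 27: go left to 22.
    At 22: go left to 9.
      At 9: go left to 15.
        15 is a leaf — visit 15.
      At 9: go right to 32.
        At 32: go left to 19.
          19 is a leaf — visit 19.
        At 32: go right to 14.
          At 14: go left to 12.
            At 12: no left child.
            At 12: go right to 26.
              26 is a leaf — visit 26.
            Visit 12.
          At 14: no right child.
          Visit 14.
        Visit 32.
      Visit 9.
    At 22: go right to 34.
      34 is a leaf — visit 34.
    Visit 22.
  At 27: go right to 31.
    At 31: no left child.
    At 31: go right to 5.
      5 is a leaf — visit 5.
    Visit 31.
  Visit 27.
At 3: go right to 25.
  At 25: no left child.
  At 25: go right to 24.
    At 24: go left to 23.
      At 23: go left to 39.
        39 is a leaf — visit 39.
      At 23: no right child.
      Visit 23.
    At 24: no right child.
    Visit 24.
  Visit 25.
Visit 3.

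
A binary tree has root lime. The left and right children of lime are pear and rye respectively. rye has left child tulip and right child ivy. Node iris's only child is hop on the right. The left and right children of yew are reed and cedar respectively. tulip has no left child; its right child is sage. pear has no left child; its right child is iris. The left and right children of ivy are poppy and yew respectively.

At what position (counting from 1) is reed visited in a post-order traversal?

7

Post-order visits the left subtree, then the right subtree, then the node.
At lime: go left to pear.
  At pear: no left child.
  At pear: go right to iris.
    At iris: no left child.
    At iris: go right to hop.
      hop is a leaf — visit hop.
    Visit iris.
  Visit pear.
At lime: go right to rye.
  At rye: go left to tulip.
    At tulip: no left child.
    At tulip: go right to sage.
      sage is a leaf — visit sage.
    Visit tulip.
  At rye: go right to ivy.
    At ivy: go left to poppy.
      poppy is a leaf — visit poppy.
    At ivy: go right to yew.
      At yew: go left to reed.
        reed is a leaf — visit reed.
      At yew: go right to cedar.
        cedar is a leaf — visit cedar.
      Visit yew.
    Visit ivy.
  Visit rye.
Visit lime.
Full post-order sequence: hop, iris, pear, sage, tulip, poppy, reed, cedar, yew, ivy, rye, lime.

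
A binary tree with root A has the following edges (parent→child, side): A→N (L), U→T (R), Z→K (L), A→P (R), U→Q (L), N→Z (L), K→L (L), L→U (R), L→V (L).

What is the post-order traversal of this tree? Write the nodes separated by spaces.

Post-order visits the left subtree, then the right subtree, then the node.
At A: go left to N.
  At N: go left to Z.
    At Z: go left to K.
      At K: go left to L.
        At L: go left to V.
          V is a leaf — visit V.
        At L: go right to U.
          At U: go left to Q.
            Q is a leaf — visit Q.
          At U: go right to T.
            T is a leaf — visit T.
          Visit U.
        Visit L.
      At K: no right child.
      Visit K.
    At Z: no right child.
    Visit Z.
  At N: no right child.
  Visit N.
At A: go right to P.
  P is a leaf — visit P.
Visit A.

V Q T U L K Z N P A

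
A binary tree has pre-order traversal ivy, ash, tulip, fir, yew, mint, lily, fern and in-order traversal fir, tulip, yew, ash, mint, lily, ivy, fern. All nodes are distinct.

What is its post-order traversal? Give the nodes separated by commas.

fir, yew, tulip, lily, mint, ash, fern, ivy

The first element of pre-order is the root; it splits in-order into left and right subtrees.
Root ivy: left subtree has 6 nodes {fir, tulip, yew, ash, mint, lily}, right has 1 {fern}.
  Root ash: left subtree has 3 nodes {fir, tulip, yew}, right has 2 {mint, lily}.
    Root tulip: left subtree has 1 node {fir}, right has 1 {yew}.
    Root mint: left subtree has 0 nodes { }, right has 1 {lily}.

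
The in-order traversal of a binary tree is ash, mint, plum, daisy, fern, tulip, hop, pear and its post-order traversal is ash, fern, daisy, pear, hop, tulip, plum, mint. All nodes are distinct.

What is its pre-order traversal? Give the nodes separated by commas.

The last element of post-order is the root; it splits in-order into left and right subtrees.
Root mint: left subtree has 1 node {ash}, right has 6 {plum, daisy, fern, tulip, hop, pear}.
  Root plum: left subtree has 0 nodes { }, right has 5 {daisy, fern, tulip, hop, pear}.
    Root tulip: left subtree has 2 nodes {daisy, fern}, right has 2 {hop, pear}.
      Root daisy: left subtree has 0 nodes { }, right has 1 {fern}.
      Root hop: left subtree has 0 nodes { }, right has 1 {pear}.

mint, ash, plum, tulip, daisy, fern, hop, pear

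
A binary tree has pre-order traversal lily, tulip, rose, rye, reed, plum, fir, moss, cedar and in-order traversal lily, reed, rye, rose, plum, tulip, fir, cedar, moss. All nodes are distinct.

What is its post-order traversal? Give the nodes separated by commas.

reed, rye, plum, rose, cedar, moss, fir, tulip, lily

The first element of pre-order is the root; it splits in-order into left and right subtrees.
Root lily: left subtree has 0 nodes { }, right has 8 {reed, rye, rose, plum, tulip, fir, cedar, moss}.
  Root tulip: left subtree has 4 nodes {reed, rye, rose, plum}, right has 3 {fir, cedar, moss}.
    Root rose: left subtree has 2 nodes {reed, rye}, right has 1 {plum}.
      Root rye: left subtree has 1 node {reed}, right has 0 { }.
    Root fir: left subtree has 0 nodes { }, right has 2 {cedar, moss}.
      Root moss: left subtree has 1 node {cedar}, right has 0 { }.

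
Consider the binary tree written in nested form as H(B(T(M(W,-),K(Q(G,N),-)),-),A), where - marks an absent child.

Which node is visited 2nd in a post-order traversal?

Post-order visits the left subtree, then the right subtree, then the node.
At H: go left to B.
  At B: go left to T.
    At T: go left to M.
      At M: go left to W.
        W is a leaf — visit W.
      At M: no right child.
      Visit M.
    At T: go right to K.
      At K: go left to Q.
        At Q: go left to G.
          G is a leaf — visit G.
        At Q: go right to N.
          N is a leaf — visit N.
        Visit Q.
      At K: no right child.
      Visit K.
    Visit T.
  At B: no right child.
  Visit B.
At H: go right to A.
  A is a leaf — visit A.
Visit H.
Full post-order sequence: W, M, G, N, Q, K, T, B, A, H.

M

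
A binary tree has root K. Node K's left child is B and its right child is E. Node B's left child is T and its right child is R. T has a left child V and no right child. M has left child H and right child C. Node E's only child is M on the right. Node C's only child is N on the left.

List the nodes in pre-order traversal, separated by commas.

K, B, T, V, R, E, M, H, C, N

Pre-order visits the node, then its left subtree, then its right subtree.
Visit K.
At K: go left to B.
  Visit B.
  At B: go left to T.
    Visit T.
    At T: go left to V.
      V is a leaf — visit V.
    At T: no right child.
  At B: go right to R.
    R is a leaf — visit R.
At K: go right to E.
  Visit E.
  At E: no left child.
  At E: go right to M.
    Visit M.
    At M: go left to H.
      H is a leaf — visit H.
    At M: go right to C.
      Visit C.
      At C: go left to N.
        N is a leaf — visit N.
      At C: no right child.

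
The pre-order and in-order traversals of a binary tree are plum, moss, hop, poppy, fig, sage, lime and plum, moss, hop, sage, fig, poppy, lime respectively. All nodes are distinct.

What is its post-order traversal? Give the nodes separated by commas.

The first element of pre-order is the root; it splits in-order into left and right subtrees.
Root plum: left subtree has 0 nodes { }, right has 6 {moss, hop, sage, fig, poppy, lime}.
  Root moss: left subtree has 0 nodes { }, right has 5 {hop, sage, fig, poppy, lime}.
    Root hop: left subtree has 0 nodes { }, right has 4 {sage, fig, poppy, lime}.
      Root poppy: left subtree has 2 nodes {sage, fig}, right has 1 {lime}.
        Root fig: left subtree has 1 node {sage}, right has 0 { }.

sage, fig, lime, poppy, hop, moss, plum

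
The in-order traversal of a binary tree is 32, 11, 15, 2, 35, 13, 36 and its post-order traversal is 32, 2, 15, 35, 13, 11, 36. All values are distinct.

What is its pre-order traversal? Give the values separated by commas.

36, 11, 32, 13, 35, 15, 2

The last element of post-order is the root; it splits in-order into left and right subtrees.
Root 36: left subtree has 6 nodes {32, 11, 15, 2, 35, 13}, right has 0 { }.
  Root 11: left subtree has 1 node {32}, right has 4 {15, 2, 35, 13}.
    Root 13: left subtree has 3 nodes {15, 2, 35}, right has 0 { }.
      Root 35: left subtree has 2 nodes {15, 2}, right has 0 { }.
        Root 15: left subtree has 0 nodes { }, right has 1 {2}.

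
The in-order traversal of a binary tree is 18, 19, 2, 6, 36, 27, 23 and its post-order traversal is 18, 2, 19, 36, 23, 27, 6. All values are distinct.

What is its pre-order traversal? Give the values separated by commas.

The last element of post-order is the root; it splits in-order into left and right subtrees.
Root 6: left subtree has 3 nodes {18, 19, 2}, right has 3 {36, 27, 23}.
  Root 19: left subtree has 1 node {18}, right has 1 {2}.
  Root 27: left subtree has 1 node {36}, right has 1 {23}.

6, 19, 18, 2, 27, 36, 23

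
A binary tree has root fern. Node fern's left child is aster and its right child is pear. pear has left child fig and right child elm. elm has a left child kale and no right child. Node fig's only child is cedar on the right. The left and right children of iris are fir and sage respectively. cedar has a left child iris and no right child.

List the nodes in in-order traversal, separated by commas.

aster, fern, fig, fir, iris, sage, cedar, pear, kale, elm

In-order visits the left subtree, then the node, then the right subtree.
At fern: go left to aster.
  aster is a leaf — visit aster.
Visit fern.
At fern: go right to pear.
  At pear: go left to fig.
    At fig: no left child.
    Visit fig.
    At fig: go right to cedar.
      At cedar: go left to iris.
        At iris: go left to fir.
          fir is a leaf — visit fir.
        Visit iris.
        At iris: go right to sage.
          sage is a leaf — visit sage.
      Visit cedar.
      At cedar: no right child.
  Visit pear.
  At pear: go right to elm.
    At elm: go left to kale.
      kale is a leaf — visit kale.
    Visit elm.
    At elm: no right child.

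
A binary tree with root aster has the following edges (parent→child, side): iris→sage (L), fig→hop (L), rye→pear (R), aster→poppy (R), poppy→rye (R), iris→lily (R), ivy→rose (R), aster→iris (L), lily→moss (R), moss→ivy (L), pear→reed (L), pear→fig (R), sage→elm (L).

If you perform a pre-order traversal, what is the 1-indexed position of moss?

Pre-order visits the node, then its left subtree, then its right subtree.
Visit aster.
At aster: go left to iris.
  Visit iris.
  At iris: go left to sage.
    Visit sage.
    At sage: go left to elm.
      elm is a leaf — visit elm.
    At sage: no right child.
  At iris: go right to lily.
    Visit lily.
    At lily: no left child.
    At lily: go right to moss.
      Visit moss.
      At moss: go left to ivy.
        Visit ivy.
        At ivy: no left child.
        At ivy: go right to rose.
          rose is a leaf — visit rose.
      At moss: no right child.
At aster: go right to poppy.
  Visit poppy.
  At poppy: no left child.
  At poppy: go right to rye.
    Visit rye.
    At rye: no left child.
    At rye: go right to pear.
      Visit pear.
      At pear: go left to reed.
        reed is a leaf — visit reed.
      At pear: go right to fig.
        Visit fig.
        At fig: go left to hop.
          hop is a leaf — visit hop.
        At fig: no right child.
Full pre-order sequence: aster, iris, sage, elm, lily, moss, ivy, rose, poppy, rye, pear, reed, fig, hop.

6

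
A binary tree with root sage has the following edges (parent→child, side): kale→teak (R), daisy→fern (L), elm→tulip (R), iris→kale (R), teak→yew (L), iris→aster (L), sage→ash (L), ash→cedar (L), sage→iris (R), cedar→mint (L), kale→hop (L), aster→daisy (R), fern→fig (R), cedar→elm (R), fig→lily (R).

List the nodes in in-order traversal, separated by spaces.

mint cedar elm tulip ash sage aster fern fig lily daisy iris hop kale yew teak

In-order visits the left subtree, then the node, then the right subtree.
At sage: go left to ash.
  At ash: go left to cedar.
    At cedar: go left to mint.
      mint is a leaf — visit mint.
    Visit cedar.
    At cedar: go right to elm.
      At elm: no left child.
      Visit elm.
      At elm: go right to tulip.
        tulip is a leaf — visit tulip.
  Visit ash.
  At ash: no right child.
Visit sage.
At sage: go right to iris.
  At iris: go left to aster.
    At aster: no left child.
    Visit aster.
    At aster: go right to daisy.
      At daisy: go left to fern.
        At fern: no left child.
        Visit fern.
        At fern: go right to fig.
          At fig: no left child.
          Visit fig.
          At fig: go right to lily.
            lily is a leaf — visit lily.
      Visit daisy.
      At daisy: no right child.
  Visit iris.
  At iris: go right to kale.
    At kale: go left to hop.
      hop is a leaf — visit hop.
    Visit kale.
    At kale: go right to teak.
      At teak: go left to yew.
        yew is a leaf — visit yew.
      Visit teak.
      At teak: no right child.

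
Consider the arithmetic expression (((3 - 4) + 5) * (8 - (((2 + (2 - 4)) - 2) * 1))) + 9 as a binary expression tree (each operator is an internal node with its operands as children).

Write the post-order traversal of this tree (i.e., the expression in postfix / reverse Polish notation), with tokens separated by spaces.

3 4 - 5 + 8 2 2 4 - + 2 - 1 * - * 9 +

Post-order on an expression tree gives postfix notation: for each operator, emit left operand, right operand, then the operator.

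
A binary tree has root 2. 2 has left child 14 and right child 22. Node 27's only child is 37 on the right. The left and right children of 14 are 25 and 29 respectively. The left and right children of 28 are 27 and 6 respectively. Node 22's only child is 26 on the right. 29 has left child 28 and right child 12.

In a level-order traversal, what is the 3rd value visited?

22

Level-order visits nodes level by level from the root, left to right within each level.
Level 0: 2
Level 1: 14, 22
Level 2: 25, 29, 26
Level 3: 28, 12
Level 4: 27, 6
Level 5: 37
Full level-order sequence: 2, 14, 22, 25, 29, 26, 28, 12, 27, 6, 37.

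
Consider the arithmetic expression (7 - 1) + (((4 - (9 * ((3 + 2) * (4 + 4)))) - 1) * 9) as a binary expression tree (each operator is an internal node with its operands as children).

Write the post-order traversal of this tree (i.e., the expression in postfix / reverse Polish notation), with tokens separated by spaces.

Post-order on an expression tree gives postfix notation: for each operator, emit left operand, right operand, then the operator.

7 1 - 4 9 3 2 + 4 4 + * * - 1 - 9 * +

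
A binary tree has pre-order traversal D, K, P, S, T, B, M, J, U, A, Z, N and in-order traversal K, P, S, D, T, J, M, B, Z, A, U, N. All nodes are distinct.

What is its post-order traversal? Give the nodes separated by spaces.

The first element of pre-order is the root; it splits in-order into left and right subtrees.
Root D: left subtree has 3 nodes {K, P, S}, right has 8 {T, J, M, B, Z, A, U, N}.
  Root K: left subtree has 0 nodes { }, right has 2 {P, S}.
    Root P: left subtree has 0 nodes { }, right has 1 {S}.
  Root T: left subtree has 0 nodes { }, right has 7 {J, M, B, Z, A, U, N}.
    Root B: left subtree has 2 nodes {J, M}, right has 4 {Z, A, U, N}.
      Root M: left subtree has 1 node {J}, right has 0 { }.
      Root U: left subtree has 2 nodes {Z, A}, right has 1 {N}.
        Root A: left subtree has 1 node {Z}, right has 0 { }.

S P K J M Z A N U B T D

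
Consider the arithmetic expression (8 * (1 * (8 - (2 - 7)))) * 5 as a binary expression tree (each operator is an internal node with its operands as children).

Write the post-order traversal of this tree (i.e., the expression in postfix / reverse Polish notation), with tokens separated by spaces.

8 1 8 2 7 - - * * 5 *

Post-order on an expression tree gives postfix notation: for each operator, emit left operand, right operand, then the operator.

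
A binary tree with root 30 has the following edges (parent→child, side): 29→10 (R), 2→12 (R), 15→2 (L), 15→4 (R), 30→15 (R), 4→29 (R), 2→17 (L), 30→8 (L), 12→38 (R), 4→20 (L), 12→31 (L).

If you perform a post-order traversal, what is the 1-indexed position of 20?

7

Post-order visits the left subtree, then the right subtree, then the node.
At 30: go left to 8.
  8 is a leaf — visit 8.
At 30: go right to 15.
  At 15: go left to 2.
    At 2: go left to 17.
      17 is a leaf — visit 17.
    At 2: go right to 12.
      At 12: go left to 31.
        31 is a leaf — visit 31.
      At 12: go right to 38.
        38 is a leaf — visit 38.
      Visit 12.
    Visit 2.
  At 15: go right to 4.
    At 4: go left to 20.
      20 is a leaf — visit 20.
    At 4: go right to 29.
      At 29: no left child.
      At 29: go right to 10.
        10 is a leaf — visit 10.
      Visit 29.
    Visit 4.
  Visit 15.
Visit 30.
Full post-order sequence: 8, 17, 31, 38, 12, 2, 20, 10, 29, 4, 15, 30.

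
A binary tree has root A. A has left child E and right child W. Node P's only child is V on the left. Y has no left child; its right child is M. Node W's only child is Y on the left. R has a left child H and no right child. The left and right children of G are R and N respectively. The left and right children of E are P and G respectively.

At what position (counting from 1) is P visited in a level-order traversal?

Level-order visits nodes level by level from the root, left to right within each level.
Level 0: A
Level 1: E, W
Level 2: P, G, Y
Level 3: V, R, N, M
Level 4: H
Full level-order sequence: A, E, W, P, G, Y, V, R, N, M, H.

4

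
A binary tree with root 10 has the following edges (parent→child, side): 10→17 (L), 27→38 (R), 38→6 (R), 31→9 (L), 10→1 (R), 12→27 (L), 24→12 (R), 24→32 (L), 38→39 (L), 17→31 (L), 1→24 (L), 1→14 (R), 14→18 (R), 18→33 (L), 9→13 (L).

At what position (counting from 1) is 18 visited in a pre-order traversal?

Pre-order visits the node, then its left subtree, then its right subtree.
Visit 10.
At 10: go left to 17.
  Visit 17.
  At 17: go left to 31.
    Visit 31.
    At 31: go left to 9.
      Visit 9.
      At 9: go left to 13.
        13 is a leaf — visit 13.
      At 9: no right child.
    At 31: no right child.
  At 17: no right child.
At 10: go right to 1.
  Visit 1.
  At 1: go left to 24.
    Visit 24.
    At 24: go left to 32.
      32 is a leaf — visit 32.
    At 24: go right to 12.
      Visit 12.
      At 12: go left to 27.
        Visit 27.
        At 27: no left child.
        At 27: go right to 38.
          Visit 38.
          At 38: go left to 39.
            39 is a leaf — visit 39.
          At 38: go right to 6.
            6 is a leaf — visit 6.
      At 12: no right child.
  At 1: go right to 14.
    Visit 14.
    At 14: no left child.
    At 14: go right to 18.
      Visit 18.
      At 18: go left to 33.
        33 is a leaf — visit 33.
      At 18: no right child.
Full pre-order sequence: 10, 17, 31, 9, 13, 1, 24, 32, 12, 27, 38, 39, 6, 14, 18, 33.

15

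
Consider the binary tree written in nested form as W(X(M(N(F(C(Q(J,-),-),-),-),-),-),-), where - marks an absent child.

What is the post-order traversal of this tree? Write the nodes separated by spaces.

Post-order visits the left subtree, then the right subtree, then the node.
At W: go left to X.
  At X: go left to M.
    At M: go left to N.
      At N: go left to F.
        At F: go left to C.
          At C: go left to Q.
            At Q: go left to J.
              J is a leaf — visit J.
            At Q: no right child.
            Visit Q.
          At C: no right child.
          Visit C.
        At F: no right child.
        Visit F.
      At N: no right child.
      Visit N.
    At M: no right child.
    Visit M.
  At X: no right child.
  Visit X.
At W: no right child.
Visit W.

J Q C F N M X W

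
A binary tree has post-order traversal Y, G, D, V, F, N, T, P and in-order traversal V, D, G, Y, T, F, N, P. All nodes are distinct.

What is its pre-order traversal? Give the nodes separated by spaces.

The last element of post-order is the root; it splits in-order into left and right subtrees.
Root P: left subtree has 7 nodes {V, D, G, Y, T, F, N}, right has 0 { }.
  Root T: left subtree has 4 nodes {V, D, G, Y}, right has 2 {F, N}.
    Root V: left subtree has 0 nodes { }, right has 3 {D, G, Y}.
      Root D: left subtree has 0 nodes { }, right has 2 {G, Y}.
        Root G: left subtree has 0 nodes { }, right has 1 {Y}.
    Root N: left subtree has 1 node {F}, right has 0 { }.

P T V D G Y N F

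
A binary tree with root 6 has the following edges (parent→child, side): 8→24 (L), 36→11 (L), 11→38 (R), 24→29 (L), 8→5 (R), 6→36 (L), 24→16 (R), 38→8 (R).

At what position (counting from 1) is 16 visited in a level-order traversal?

Level-order visits nodes level by level from the root, left to right within each level.
Level 0: 6
Level 1: 36
Level 2: 11
Level 3: 38
Level 4: 8
Level 5: 24, 5
Level 6: 29, 16
Full level-order sequence: 6, 36, 11, 38, 8, 24, 5, 29, 16.

9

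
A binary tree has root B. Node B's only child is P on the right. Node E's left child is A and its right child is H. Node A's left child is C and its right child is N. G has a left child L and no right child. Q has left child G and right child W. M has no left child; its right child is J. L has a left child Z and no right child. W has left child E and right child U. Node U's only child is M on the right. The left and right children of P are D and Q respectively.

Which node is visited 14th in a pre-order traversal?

U

Pre-order visits the node, then its left subtree, then its right subtree.
Visit B.
At B: no left child.
At B: go right to P.
  Visit P.
  At P: go left to D.
    D is a leaf — visit D.
  At P: go right to Q.
    Visit Q.
    At Q: go left to G.
      Visit G.
      At G: go left to L.
        Visit L.
        At L: go left to Z.
          Z is a leaf — visit Z.
        At L: no right child.
      At G: no right child.
    At Q: go right to W.
      Visit W.
      At W: go left to E.
        Visit E.
        At E: go left to A.
          Visit A.
          At A: go left to C.
            C is a leaf — visit C.
          At A: go right to N.
            N is a leaf — visit N.
        At E: go right to H.
          H is a leaf — visit H.
      At W: go right to U.
        Visit U.
        At U: no left child.
        At U: go right to M.
          Visit M.
          At M: no left child.
          At M: go right to J.
            J is a leaf — visit J.
Full pre-order sequence: B, P, D, Q, G, L, Z, W, E, A, C, N, H, U, M, J.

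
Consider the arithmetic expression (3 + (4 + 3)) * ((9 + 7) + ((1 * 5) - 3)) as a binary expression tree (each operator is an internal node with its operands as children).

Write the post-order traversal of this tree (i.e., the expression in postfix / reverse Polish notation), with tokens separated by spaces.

Post-order on an expression tree gives postfix notation: for each operator, emit left operand, right operand, then the operator.

3 4 3 + + 9 7 + 1 5 * 3 - + *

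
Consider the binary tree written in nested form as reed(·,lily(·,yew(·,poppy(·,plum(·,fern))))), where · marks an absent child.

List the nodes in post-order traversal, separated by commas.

fern, plum, poppy, yew, lily, reed

Post-order visits the left subtree, then the right subtree, then the node.
At reed: no left child.
At reed: go right to lily.
  At lily: no left child.
  At lily: go right to yew.
    At yew: no left child.
    At yew: go right to poppy.
      At poppy: no left child.
      At poppy: go right to plum.
        At plum: no left child.
        At plum: go right to fern.
          fern is a leaf — visit fern.
        Visit plum.
      Visit poppy.
    Visit yew.
  Visit lily.
Visit reed.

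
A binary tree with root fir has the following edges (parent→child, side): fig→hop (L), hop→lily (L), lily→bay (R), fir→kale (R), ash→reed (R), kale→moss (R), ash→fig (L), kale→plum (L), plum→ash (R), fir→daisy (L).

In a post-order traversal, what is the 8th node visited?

plum

Post-order visits the left subtree, then the right subtree, then the node.
At fir: go left to daisy.
  daisy is a leaf — visit daisy.
At fir: go right to kale.
  At kale: go left to plum.
    At plum: no left child.
    At plum: go right to ash.
      At ash: go left to fig.
        At fig: go left to hop.
          At hop: go left to lily.
            At lily: no left child.
            At lily: go right to bay.
              bay is a leaf — visit bay.
            Visit lily.
          At hop: no right child.
          Visit hop.
        At fig: no right child.
        Visit fig.
      At ash: go right to reed.
        reed is a leaf — visit reed.
      Visit ash.
    Visit plum.
  At kale: go right to moss.
    moss is a leaf — visit moss.
  Visit kale.
Visit fir.
Full post-order sequence: daisy, bay, lily, hop, fig, reed, ash, plum, moss, kale, fir.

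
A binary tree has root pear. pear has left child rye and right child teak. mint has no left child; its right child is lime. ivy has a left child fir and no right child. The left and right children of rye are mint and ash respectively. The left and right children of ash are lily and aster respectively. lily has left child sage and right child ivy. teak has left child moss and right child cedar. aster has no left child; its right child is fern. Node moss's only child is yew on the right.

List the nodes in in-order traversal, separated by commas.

In-order visits the left subtree, then the node, then the right subtree.
At pear: go left to rye.
  At rye: go left to mint.
    At mint: no left child.
    Visit mint.
    At mint: go right to lime.
      lime is a leaf — visit lime.
  Visit rye.
  At rye: go right to ash.
    At ash: go left to lily.
      At lily: go left to sage.
        sage is a leaf — visit sage.
      Visit lily.
      At lily: go right to ivy.
        At ivy: go left to fir.
          fir is a leaf — visit fir.
        Visit ivy.
        At ivy: no right child.
    Visit ash.
    At ash: go right to aster.
      At aster: no left child.
      Visit aster.
      At aster: go right to fern.
        fern is a leaf — visit fern.
Visit pear.
At pear: go right to teak.
  At teak: go left to moss.
    At moss: no left child.
    Visit moss.
    At moss: go right to yew.
      yew is a leaf — visit yew.
  Visit teak.
  At teak: go right to cedar.
    cedar is a leaf — visit cedar.

mint, lime, rye, sage, lily, fir, ivy, ash, aster, fern, pear, moss, yew, teak, cedar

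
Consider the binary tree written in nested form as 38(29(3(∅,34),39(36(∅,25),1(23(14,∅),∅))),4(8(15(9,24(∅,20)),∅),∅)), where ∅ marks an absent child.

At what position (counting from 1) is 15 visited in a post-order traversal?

13

Post-order visits the left subtree, then the right subtree, then the node.
At 38: go left to 29.
  At 29: go left to 3.
    At 3: no left child.
    At 3: go right to 34.
      34 is a leaf — visit 34.
    Visit 3.
  At 29: go right to 39.
    At 39: go left to 36.
      At 36: no left child.
      At 36: go right to 25.
        25 is a leaf — visit 25.
      Visit 36.
    At 39: go right to 1.
      At 1: go left to 23.
        At 23: go left to 14.
          14 is a leaf — visit 14.
        At 23: no right child.
        Visit 23.
      At 1: no right child.
      Visit 1.
    Visit 39.
  Visit 29.
At 38: go right to 4.
  At 4: go left to 8.
    At 8: go left to 15.
      At 15: go left to 9.
        9 is a leaf — visit 9.
      At 15: go right to 24.
        At 24: no left child.
        At 24: go right to 20.
          20 is a leaf — visit 20.
        Visit 24.
      Visit 15.
    At 8: no right child.
    Visit 8.
  At 4: no right child.
  Visit 4.
Visit 38.
Full post-order sequence: 34, 3, 25, 36, 14, 23, 1, 39, 29, 9, 20, 24, 15, 8, 4, 38.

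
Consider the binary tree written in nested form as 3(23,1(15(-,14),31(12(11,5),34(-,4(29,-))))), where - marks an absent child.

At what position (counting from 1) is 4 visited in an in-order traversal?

In-order visits the left subtree, then the node, then the right subtree.
At 3: go left to 23.
  23 is a leaf — visit 23.
Visit 3.
At 3: go right to 1.
  At 1: go left to 15.
    At 15: no left child.
    Visit 15.
    At 15: go right to 14.
      14 is a leaf — visit 14.
  Visit 1.
  At 1: go right to 31.
    At 31: go left to 12.
      At 12: go left to 11.
        11 is a leaf — visit 11.
      Visit 12.
      At 12: go right to 5.
        5 is a leaf — visit 5.
    Visit 31.
    At 31: go right to 34.
      At 34: no left child.
      Visit 34.
      At 34: go right to 4.
        At 4: go left to 29.
          29 is a leaf — visit 29.
        Visit 4.
        At 4: no right child.
Full in-order sequence: 23, 3, 15, 14, 1, 11, 12, 5, 31, 34, 29, 4.

12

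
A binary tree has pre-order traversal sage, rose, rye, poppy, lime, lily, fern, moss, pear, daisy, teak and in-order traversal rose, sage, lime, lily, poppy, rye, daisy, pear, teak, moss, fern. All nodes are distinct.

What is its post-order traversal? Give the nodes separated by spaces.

The first element of pre-order is the root; it splits in-order into left and right subtrees.
Root sage: left subtree has 1 node {rose}, right has 9 {lime, lily, poppy, rye, daisy, pear, teak, moss, fern}.
  Root rye: left subtree has 3 nodes {lime, lily, poppy}, right has 5 {daisy, pear, teak, moss, fern}.
    Root poppy: left subtree has 2 nodes {lime, lily}, right has 0 { }.
      Root lime: left subtree has 0 nodes { }, right has 1 {lily}.
    Root fern: left subtree has 4 nodes {daisy, pear, teak, moss}, right has 0 { }.
      Root moss: left subtree has 3 nodes {daisy, pear, teak}, right has 0 { }.
        Root pear: left subtree has 1 node {daisy}, right has 1 {teak}.

rose lily lime poppy daisy teak pear moss fern rye sage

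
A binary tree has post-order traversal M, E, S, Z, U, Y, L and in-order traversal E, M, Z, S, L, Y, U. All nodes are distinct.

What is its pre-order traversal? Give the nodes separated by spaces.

The last element of post-order is the root; it splits in-order into left and right subtrees.
Root L: left subtree has 4 nodes {E, M, Z, S}, right has 2 {Y, U}.
  Root Z: left subtree has 2 nodes {E, M}, right has 1 {S}.
    Root E: left subtree has 0 nodes { }, right has 1 {M}.
  Root Y: left subtree has 0 nodes { }, right has 1 {U}.

L Z E M S Y U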